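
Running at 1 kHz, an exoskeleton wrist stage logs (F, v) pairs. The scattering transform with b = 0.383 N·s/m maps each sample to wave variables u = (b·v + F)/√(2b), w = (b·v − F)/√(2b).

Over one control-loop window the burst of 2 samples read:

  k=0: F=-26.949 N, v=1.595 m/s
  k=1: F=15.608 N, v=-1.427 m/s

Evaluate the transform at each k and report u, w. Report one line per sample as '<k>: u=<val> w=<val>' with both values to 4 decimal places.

k=0: b·v=0.383×1.595=0.6109; √(2b)=0.8752; u=(0.6109+(-26.949))/0.8752=-30.0933, w=(0.6109−(-26.949))/0.8752=31.4893
k=1: b·v=0.383×(-1.427)=-0.5465; √(2b)=0.8752; u=(-0.5465+15.608)/0.8752=17.2089, w=(-0.5465−15.608)/0.8752=-18.4578

0: u=-30.0933 w=31.4893
1: u=17.2089 w=-18.4578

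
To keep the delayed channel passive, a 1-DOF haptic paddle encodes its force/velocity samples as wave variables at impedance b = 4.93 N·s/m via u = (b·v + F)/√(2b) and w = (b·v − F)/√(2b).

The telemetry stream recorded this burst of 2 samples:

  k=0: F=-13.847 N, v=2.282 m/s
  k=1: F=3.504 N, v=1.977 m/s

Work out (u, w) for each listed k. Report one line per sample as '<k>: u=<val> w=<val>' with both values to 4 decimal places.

k=0: b·v=4.93×2.282=11.2503; √(2b)=3.1401; u=(11.2503+(-13.847))/3.1401=-0.8270, w=(11.2503−(-13.847))/3.1401=7.9926
k=1: b·v=4.93×1.977=9.7466; √(2b)=3.1401; u=(9.7466+3.504)/3.1401=4.2199, w=(9.7466−3.504)/3.1401=1.9881

0: u=-0.8270 w=7.9926
1: u=4.2199 w=1.9881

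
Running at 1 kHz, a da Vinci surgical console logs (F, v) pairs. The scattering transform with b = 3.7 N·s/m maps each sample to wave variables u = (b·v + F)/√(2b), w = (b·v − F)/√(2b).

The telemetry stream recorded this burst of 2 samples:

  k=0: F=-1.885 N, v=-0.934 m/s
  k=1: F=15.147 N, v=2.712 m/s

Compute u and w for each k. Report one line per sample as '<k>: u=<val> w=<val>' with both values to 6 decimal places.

k=0: b·v=3.7×(-0.934)=-3.455800; √(2b)=2.720294; u=(-3.455800+(-1.885))/2.720294=-1.963317, w=(-3.455800−(-1.885))/2.720294=-0.577438
k=1: b·v=3.7×2.712=10.034400; √(2b)=2.720294; u=(10.034400+15.147)/2.720294=9.256867, w=(10.034400−15.147)/2.720294=-1.879429

0: u=-1.963317 w=-0.577438
1: u=9.256867 w=-1.879429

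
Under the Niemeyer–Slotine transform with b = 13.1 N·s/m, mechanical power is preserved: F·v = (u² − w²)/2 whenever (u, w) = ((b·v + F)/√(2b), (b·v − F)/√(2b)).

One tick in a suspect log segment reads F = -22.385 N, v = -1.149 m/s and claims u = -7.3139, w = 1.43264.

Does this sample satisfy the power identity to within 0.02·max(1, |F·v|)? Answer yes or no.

F·v = (-22.385)×(-1.149) = 25.7204 W.
(u² − w²)/2 = (53.4931 − 2.0525)/2 = 25.7203 W.
|Δ| = 0.0000;  2% of max(1, |F·v|) = 0.5144.

yes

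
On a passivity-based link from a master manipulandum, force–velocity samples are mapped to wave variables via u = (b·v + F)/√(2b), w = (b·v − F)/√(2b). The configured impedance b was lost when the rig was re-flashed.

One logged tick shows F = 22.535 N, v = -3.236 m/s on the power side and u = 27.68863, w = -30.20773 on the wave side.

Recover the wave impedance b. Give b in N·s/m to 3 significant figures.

b = 0.303 N·s/m

u + w = -2.5191;  u + w = √(2b)·v, so √(2b) = -2.5191/(-3.236) = 0.7785.
b = (√(2b))²/2 = 0.6060/2 = 0.3030.
(Check via u − w = 2F/√(2b): u − w = 57.8964, 2F/√(2b) = 57.8963.)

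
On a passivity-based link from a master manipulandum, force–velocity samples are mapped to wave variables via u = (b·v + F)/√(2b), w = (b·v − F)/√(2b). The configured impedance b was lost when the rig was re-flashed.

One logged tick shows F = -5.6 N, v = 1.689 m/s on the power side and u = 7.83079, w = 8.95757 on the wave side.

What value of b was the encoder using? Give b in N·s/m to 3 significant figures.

u + w = 16.78836;  u + w = √(2b)·v, so √(2b) = 16.78836/1.689 = 9.93982.
b = (√(2b))²/2 = 98.80007/2 = 49.40003.
(Check via u − w = 2F/√(2b): u − w = -1.12678, 2F/√(2b) = -1.12678.)

b = 49.4 N·s/m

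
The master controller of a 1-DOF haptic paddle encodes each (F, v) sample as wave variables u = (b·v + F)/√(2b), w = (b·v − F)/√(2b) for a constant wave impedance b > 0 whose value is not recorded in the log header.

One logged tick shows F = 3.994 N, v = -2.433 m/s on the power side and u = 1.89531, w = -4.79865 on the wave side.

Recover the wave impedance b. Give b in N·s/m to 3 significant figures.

u + w = -2.9033;  u + w = √(2b)·v, so √(2b) = -2.9033/(-2.433) = 1.1933.
b = (√(2b))²/2 = 1.4240/2 = 0.7120.
(Check via u − w = 2F/√(2b): u − w = 6.6940, 2F/√(2b) = 6.6939.)

b = 0.712 N·s/m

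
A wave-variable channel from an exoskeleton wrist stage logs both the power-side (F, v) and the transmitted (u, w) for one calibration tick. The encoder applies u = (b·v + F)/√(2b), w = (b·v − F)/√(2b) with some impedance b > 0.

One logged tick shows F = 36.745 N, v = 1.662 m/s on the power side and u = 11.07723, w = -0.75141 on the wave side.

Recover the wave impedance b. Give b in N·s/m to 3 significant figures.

b = 19.3 N·s/m

u + w = 10.32582;  u + w = √(2b)·v, so √(2b) = 10.32582/1.662 = 6.21289.
b = (√(2b))²/2 = 38.59998/2 = 19.29999.
(Check via u − w = 2F/√(2b): u − w = 11.82864, 2F/√(2b) = 11.82864.)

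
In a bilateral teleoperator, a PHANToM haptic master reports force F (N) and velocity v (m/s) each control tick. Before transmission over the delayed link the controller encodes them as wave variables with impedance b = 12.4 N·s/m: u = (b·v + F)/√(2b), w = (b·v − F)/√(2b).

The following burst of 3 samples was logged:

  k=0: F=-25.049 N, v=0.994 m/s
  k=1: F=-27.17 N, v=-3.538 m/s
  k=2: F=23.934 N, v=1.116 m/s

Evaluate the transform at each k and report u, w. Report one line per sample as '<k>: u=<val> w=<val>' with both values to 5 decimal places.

k=0: b·v=12.4×0.994=12.32560; √(2b)=4.97996; u=(12.32560+(-25.049))/4.97996=-2.55492, w=(12.32560−(-25.049))/4.97996=7.50500
k=1: b·v=12.4×(-3.538)=-43.87120; √(2b)=4.97996; u=(-43.87120+(-27.17))/4.97996=-14.26542, w=(-43.87120−(-27.17))/4.97996=-3.35368
k=2: b·v=12.4×1.116=13.83840; √(2b)=4.97996; u=(13.83840+23.934)/4.97996=7.58488, w=(13.83840−23.934)/4.97996=-2.02725

0: u=-2.55492 w=7.50500
1: u=-14.26542 w=-3.35368
2: u=7.58488 w=-2.02725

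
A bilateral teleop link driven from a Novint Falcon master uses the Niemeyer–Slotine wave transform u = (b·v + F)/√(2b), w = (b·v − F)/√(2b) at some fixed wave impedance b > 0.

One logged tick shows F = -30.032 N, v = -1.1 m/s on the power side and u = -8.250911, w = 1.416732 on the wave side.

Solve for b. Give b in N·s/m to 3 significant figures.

u + w = -6.834179;  u + w = √(2b)·v, so √(2b) = -6.834179/(-1.1) = 6.212890.
b = (√(2b))²/2 = 38.600002/2 = 19.300001.
(Check via u − w = 2F/√(2b): u − w = -9.667643, 2F/√(2b) = -9.667643.)

b = 19.3 N·s/m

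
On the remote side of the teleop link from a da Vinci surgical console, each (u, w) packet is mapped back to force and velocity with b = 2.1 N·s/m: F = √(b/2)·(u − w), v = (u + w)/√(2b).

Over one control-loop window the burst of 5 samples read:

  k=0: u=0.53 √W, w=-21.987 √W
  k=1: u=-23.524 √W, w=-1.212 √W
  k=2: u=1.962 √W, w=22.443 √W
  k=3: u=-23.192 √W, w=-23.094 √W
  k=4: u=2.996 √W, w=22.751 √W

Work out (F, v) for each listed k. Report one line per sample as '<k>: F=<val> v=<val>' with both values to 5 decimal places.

k=0: u−w=22.51700, u+w=-21.45700; √(b/2)=1.02470, √(2b)=2.04939; F=1.02470×22.517=23.07306, v=-21.45700/2.04939=-10.46994
k=1: u−w=-22.31200, u+w=-24.73600; √(b/2)=1.02470, √(2b)=2.04939; F=1.02470×(-22.312)=-22.86300, v=-24.73600/2.04939=-12.06993
k=2: u−w=-20.48100, u+w=24.40500; √(b/2)=1.02470, √(2b)=2.04939; F=1.02470×(-20.481)=-20.98678, v=24.40500/2.04939=11.90842
k=3: u−w=-0.09800, u+w=-46.28600; √(b/2)=1.02470, √(2b)=2.04939; F=1.02470×(-0.098)=-0.10042, v=-46.28600/2.04939=-22.58526
k=4: u−w=-19.75500, u+w=25.74700; √(b/2)=1.02470, √(2b)=2.04939; F=1.02470×(-19.755)=-20.24285, v=25.74700/2.04939=12.56325

0: F=23.07306 v=-10.46994
1: F=-22.86300 v=-12.06993
2: F=-20.98678 v=11.90842
3: F=-0.10042 v=-22.58526
4: F=-20.24285 v=12.56325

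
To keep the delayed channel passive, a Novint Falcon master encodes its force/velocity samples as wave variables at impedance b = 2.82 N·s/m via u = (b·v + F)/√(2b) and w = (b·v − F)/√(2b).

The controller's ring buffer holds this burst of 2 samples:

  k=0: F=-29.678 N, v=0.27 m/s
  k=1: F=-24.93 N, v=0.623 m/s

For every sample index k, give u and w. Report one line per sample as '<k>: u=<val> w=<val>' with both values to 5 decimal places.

0: u=-12.17609 w=12.81730
1: u=-9.75765 w=11.23720

k=0: b·v=2.82×0.27=0.76140; √(2b)=2.37487; u=(0.76140+(-29.678))/2.37487=-12.17609, w=(0.76140−(-29.678))/2.37487=12.81730
k=1: b·v=2.82×0.623=1.75686; √(2b)=2.37487; u=(1.75686+(-24.93))/2.37487=-9.75765, w=(1.75686−(-24.93))/2.37487=11.23720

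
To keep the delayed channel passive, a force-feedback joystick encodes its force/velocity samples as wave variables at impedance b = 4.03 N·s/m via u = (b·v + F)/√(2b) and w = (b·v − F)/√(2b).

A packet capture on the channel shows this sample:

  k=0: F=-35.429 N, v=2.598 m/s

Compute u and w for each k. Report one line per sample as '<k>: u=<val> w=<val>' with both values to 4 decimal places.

0: u=-8.7915 w=16.1672

k=0: b·v=4.03×2.598=10.4699; √(2b)=2.8390; u=(10.4699+(-35.429))/2.8390=-8.7915, w=(10.4699−(-35.429))/2.8390=16.1672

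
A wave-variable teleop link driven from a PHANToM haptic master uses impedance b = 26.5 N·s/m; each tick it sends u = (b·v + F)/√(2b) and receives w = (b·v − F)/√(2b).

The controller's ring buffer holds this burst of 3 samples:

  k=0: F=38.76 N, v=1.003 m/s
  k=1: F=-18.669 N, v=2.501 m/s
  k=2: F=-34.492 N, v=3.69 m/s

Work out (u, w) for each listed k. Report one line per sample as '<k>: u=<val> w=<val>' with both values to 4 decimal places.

0: u=8.9751 w=-1.6731
1: u=6.5394 w=11.6682
2: u=8.6940 w=18.1696

k=0: b·v=26.5×1.003=26.5795; √(2b)=7.2801; u=(26.5795+38.76)/7.2801=8.9751, w=(26.5795−38.76)/7.2801=-1.6731
k=1: b·v=26.5×2.501=66.2765; √(2b)=7.2801; u=(66.2765+(-18.669))/7.2801=6.5394, w=(66.2765−(-18.669))/7.2801=11.6682
k=2: b·v=26.5×3.69=97.7850; √(2b)=7.2801; u=(97.7850+(-34.492))/7.2801=8.6940, w=(97.7850−(-34.492))/7.2801=18.1696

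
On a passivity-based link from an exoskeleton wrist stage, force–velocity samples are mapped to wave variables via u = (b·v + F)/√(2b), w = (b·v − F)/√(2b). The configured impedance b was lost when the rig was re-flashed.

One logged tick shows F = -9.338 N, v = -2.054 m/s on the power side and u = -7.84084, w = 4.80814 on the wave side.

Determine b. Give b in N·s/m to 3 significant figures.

b = 1.09 N·s/m

u + w = -3.03270;  u + w = √(2b)·v, so √(2b) = -3.03270/(-2.054) = 1.47648.
b = (√(2b))²/2 = 2.18001/2 = 1.09000.
(Check via u − w = 2F/√(2b): u − w = -12.64898, 2F/√(2b) = -12.64896.)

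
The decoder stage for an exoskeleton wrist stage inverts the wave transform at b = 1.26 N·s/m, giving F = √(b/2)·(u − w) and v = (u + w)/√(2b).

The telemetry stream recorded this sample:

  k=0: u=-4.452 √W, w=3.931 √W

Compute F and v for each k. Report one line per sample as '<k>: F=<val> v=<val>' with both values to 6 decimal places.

k=0: u−w=-8.383000, u+w=-0.521000; √(b/2)=0.793725, √(2b)=1.587451; F=0.793725×(-8.383)=-6.653800, v=-0.521000/1.587451=-0.328199

0: F=-6.653800 v=-0.328199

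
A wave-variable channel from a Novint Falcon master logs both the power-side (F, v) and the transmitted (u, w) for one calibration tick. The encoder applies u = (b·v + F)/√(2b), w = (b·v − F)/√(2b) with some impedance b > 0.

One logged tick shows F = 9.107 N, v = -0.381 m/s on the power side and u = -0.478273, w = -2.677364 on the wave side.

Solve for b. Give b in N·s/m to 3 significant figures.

u + w = -3.155637;  u + w = √(2b)·v, so √(2b) = -3.155637/(-0.381) = 8.282512.
b = (√(2b))²/2 = 68.600002/2 = 34.300001.
(Check via u − w = 2F/√(2b): u − w = 2.199091, 2F/√(2b) = 2.199091.)

b = 34.3 N·s/m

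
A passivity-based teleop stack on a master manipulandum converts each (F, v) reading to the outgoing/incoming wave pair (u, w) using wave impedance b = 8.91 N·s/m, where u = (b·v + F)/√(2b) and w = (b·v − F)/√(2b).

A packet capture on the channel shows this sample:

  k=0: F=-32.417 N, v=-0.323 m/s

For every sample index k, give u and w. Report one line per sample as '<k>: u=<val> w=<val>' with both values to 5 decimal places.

k=0: b·v=8.91×(-0.323)=-2.87793; √(2b)=4.22137; u=(-2.87793+(-32.417))/4.22137=-8.36100, w=(-2.87793−(-32.417))/4.22137=6.99750

0: u=-8.36100 w=6.99750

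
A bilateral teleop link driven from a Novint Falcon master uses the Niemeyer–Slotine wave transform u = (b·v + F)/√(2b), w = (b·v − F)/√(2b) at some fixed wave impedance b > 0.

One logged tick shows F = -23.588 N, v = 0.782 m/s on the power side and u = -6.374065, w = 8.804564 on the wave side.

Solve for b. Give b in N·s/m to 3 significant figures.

u + w = 2.430499;  u + w = √(2b)·v, so √(2b) = 2.430499/0.782 = 3.108055.
b = (√(2b))²/2 = 9.660006/2 = 4.830003.
(Check via u − w = 2F/√(2b): u − w = -15.178629, 2F/√(2b) = -15.178625.)

b = 4.83 N·s/m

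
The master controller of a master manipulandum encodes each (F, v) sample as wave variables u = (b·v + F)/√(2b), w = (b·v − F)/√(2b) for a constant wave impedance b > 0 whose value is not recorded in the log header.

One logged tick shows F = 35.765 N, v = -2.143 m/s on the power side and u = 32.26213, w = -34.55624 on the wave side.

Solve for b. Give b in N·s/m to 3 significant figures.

u + w = -2.29411;  u + w = √(2b)·v, so √(2b) = -2.29411/(-2.143) = 1.07051.
b = (√(2b))²/2 = 1.14600/2 = 0.57300.
(Check via u − w = 2F/√(2b): u − w = 66.81837, 2F/√(2b) = 66.81841.)

b = 0.573 N·s/m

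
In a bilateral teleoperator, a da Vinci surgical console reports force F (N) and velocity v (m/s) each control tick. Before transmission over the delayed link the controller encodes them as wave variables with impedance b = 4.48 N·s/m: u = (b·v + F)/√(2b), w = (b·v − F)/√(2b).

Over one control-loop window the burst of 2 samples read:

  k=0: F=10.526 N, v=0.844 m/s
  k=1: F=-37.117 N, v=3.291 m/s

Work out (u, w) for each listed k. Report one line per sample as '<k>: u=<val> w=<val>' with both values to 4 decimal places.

k=0: b·v=4.48×0.844=3.7811; √(2b)=2.9933; u=(3.7811+10.526)/2.9933=4.7797, w=(3.7811−10.526)/2.9933=-2.2533
k=1: b·v=4.48×3.291=14.7437; √(2b)=2.9933; u=(14.7437+(-37.117))/2.9933=-7.4744, w=(14.7437−(-37.117))/2.9933=17.3254

0: u=4.7797 w=-2.2533
1: u=-7.4744 w=17.3254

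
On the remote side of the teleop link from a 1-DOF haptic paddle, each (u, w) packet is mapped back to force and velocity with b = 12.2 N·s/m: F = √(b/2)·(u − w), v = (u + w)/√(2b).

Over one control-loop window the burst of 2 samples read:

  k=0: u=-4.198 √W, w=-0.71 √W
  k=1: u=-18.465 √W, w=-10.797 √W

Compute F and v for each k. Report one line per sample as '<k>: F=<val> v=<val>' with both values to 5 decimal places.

k=0: u−w=-3.48800, u+w=-4.90800; √(b/2)=2.46982, √(2b)=4.93964; F=2.46982×(-3.488)=-8.61472, v=-4.90800/4.93964=-0.99360
k=1: u−w=-7.66800, u+w=-29.26200; √(b/2)=2.46982, √(2b)=4.93964; F=2.46982×(-7.668)=-18.93856, v=-29.26200/4.93964=-5.92392

0: F=-8.61472 v=-0.99360
1: F=-18.93856 v=-5.92392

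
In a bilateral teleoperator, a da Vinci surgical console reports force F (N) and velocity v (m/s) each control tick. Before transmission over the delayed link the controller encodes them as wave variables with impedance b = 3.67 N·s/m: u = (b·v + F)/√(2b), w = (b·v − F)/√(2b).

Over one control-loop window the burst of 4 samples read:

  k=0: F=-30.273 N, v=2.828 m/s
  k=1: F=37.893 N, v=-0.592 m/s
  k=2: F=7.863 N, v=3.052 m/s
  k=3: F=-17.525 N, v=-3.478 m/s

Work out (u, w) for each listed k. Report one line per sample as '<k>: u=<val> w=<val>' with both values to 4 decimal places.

0: u=-7.3431 w=15.0048
1: u=13.1846 w=-14.7885
2: u=7.0366 w=1.2320
3: u=-11.1800 w=1.7572

k=0: b·v=3.67×2.828=10.3788; √(2b)=2.7092; u=(10.3788+(-30.273))/2.7092=-7.3431, w=(10.3788−(-30.273))/2.7092=15.0048
k=1: b·v=3.67×(-0.592)=-2.1726; √(2b)=2.7092; u=(-2.1726+37.893)/2.7092=13.1846, w=(-2.1726−37.893)/2.7092=-14.7885
k=2: b·v=3.67×3.052=11.2008; √(2b)=2.7092; u=(11.2008+7.863)/2.7092=7.0366, w=(11.2008−7.863)/2.7092=1.2320
k=3: b·v=3.67×(-3.478)=-12.7643; √(2b)=2.7092; u=(-12.7643+(-17.525))/2.7092=-11.1800, w=(-12.7643−(-17.525))/2.7092=1.7572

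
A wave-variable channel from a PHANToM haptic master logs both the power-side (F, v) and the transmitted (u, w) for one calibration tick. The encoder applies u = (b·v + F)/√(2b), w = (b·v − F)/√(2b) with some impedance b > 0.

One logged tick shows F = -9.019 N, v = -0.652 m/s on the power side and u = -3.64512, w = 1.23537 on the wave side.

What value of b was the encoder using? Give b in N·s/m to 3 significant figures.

u + w = -2.40975;  u + w = √(2b)·v, so √(2b) = -2.40975/(-0.652) = 3.69594.
b = (√(2b))²/2 = 13.65994/2 = 6.82997.
(Check via u − w = 2F/√(2b): u − w = -4.88049, 2F/√(2b) = -4.88050.)

b = 6.83 N·s/m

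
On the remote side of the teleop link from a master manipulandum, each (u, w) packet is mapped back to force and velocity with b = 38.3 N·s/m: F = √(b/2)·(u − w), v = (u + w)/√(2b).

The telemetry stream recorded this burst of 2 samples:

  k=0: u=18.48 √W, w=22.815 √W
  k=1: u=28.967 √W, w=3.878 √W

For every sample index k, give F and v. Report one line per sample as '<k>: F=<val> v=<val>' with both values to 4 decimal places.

0: F=-18.9703 v=4.7183
1: F=109.7913 v=3.7528

k=0: u−w=-4.3350, u+w=41.2950; √(b/2)=4.3761, √(2b)=8.7521; F=4.3761×(-4.335)=-18.9703, v=41.2950/8.7521=4.7183
k=1: u−w=25.0890, u+w=32.8450; √(b/2)=4.3761, √(2b)=8.7521; F=4.3761×25.089=109.7913, v=32.8450/8.7521=3.7528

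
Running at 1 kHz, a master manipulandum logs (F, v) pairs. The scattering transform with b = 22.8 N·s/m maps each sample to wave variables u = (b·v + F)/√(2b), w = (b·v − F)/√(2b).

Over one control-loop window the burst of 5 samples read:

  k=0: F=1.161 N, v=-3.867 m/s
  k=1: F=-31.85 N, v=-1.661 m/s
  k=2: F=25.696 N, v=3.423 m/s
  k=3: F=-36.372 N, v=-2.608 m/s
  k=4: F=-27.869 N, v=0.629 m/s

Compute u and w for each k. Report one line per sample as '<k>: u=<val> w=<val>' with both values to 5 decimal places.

k=0: b·v=22.8×(-3.867)=-88.16760; √(2b)=6.75278; u=(-88.16760+1.161)/6.75278=-12.88457, w=(-88.16760−1.161)/6.75278=-13.22842
k=1: b·v=22.8×(-1.661)=-37.87080; √(2b)=6.75278; u=(-37.87080+(-31.85))/6.75278=-10.32476, w=(-37.87080−(-31.85))/6.75278=-0.89160
k=2: b·v=22.8×3.423=78.04440; √(2b)=6.75278; u=(78.04440+25.696)/6.75278=15.36263, w=(78.04440−25.696)/6.75278=7.75213
k=3: b·v=22.8×(-2.608)=-59.46240; √(2b)=6.75278; u=(-59.46240+(-36.372))/6.75278=-14.19185, w=(-59.46240−(-36.372))/6.75278=-3.41939
k=4: b·v=22.8×0.629=14.34120; √(2b)=6.75278; u=(14.34120+(-27.869))/6.75278=-2.00329, w=(14.34120−(-27.869))/6.75278=6.25079

0: u=-12.88457 w=-13.22842
1: u=-10.32476 w=-0.89160
2: u=15.36263 w=7.75213
3: u=-14.19185 w=-3.41939
4: u=-2.00329 w=6.25079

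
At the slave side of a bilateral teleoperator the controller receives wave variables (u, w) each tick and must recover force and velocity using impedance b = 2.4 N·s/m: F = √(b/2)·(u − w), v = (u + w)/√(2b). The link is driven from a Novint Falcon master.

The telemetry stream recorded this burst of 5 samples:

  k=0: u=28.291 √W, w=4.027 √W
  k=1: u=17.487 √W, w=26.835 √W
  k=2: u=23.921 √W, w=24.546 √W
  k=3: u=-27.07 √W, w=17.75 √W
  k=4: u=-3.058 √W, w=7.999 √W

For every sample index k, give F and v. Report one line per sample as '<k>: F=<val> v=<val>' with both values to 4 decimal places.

k=0: u−w=24.2640, u+w=32.3180; √(b/2)=1.0954, √(2b)=2.1909; F=1.0954×24.264=26.5799, v=32.3180/2.1909=14.7511
k=1: u−w=-9.3480, u+w=44.3220; √(b/2)=1.0954, √(2b)=2.1909; F=1.0954×(-9.348)=-10.2402, v=44.3220/2.1909=20.2301
k=2: u−w=-0.6250, u+w=48.4670; √(b/2)=1.0954, √(2b)=2.1909; F=1.0954×(-0.625)=-0.6847, v=48.4670/2.1909=22.1221
k=3: u−w=-44.8200, u+w=-9.3200; √(b/2)=1.0954, √(2b)=2.1909; F=1.0954×(-44.82)=-49.0979, v=-9.3200/2.1909=-4.2540
k=4: u−w=-11.0570, u+w=4.9410; √(b/2)=1.0954, √(2b)=2.1909; F=1.0954×(-11.057)=-12.1123, v=4.9410/2.1909=2.2552

0: F=26.5799 v=14.7511
1: F=-10.2402 v=20.2301
2: F=-0.6847 v=22.1221
3: F=-49.0979 v=-4.2540
4: F=-12.1123 v=2.2552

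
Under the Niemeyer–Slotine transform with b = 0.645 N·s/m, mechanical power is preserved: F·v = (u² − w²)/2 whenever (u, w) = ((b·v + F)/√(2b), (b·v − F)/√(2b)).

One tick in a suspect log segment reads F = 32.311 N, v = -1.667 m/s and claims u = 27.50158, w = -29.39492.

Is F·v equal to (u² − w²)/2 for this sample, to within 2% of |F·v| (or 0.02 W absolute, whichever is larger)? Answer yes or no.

F·v = 32.311×(-1.667) = -53.86244 W.
(u² − w²)/2 = (756.33690 − 864.06132)/2 = -53.86221 W.
|Δ| = 0.00023;  2% of max(1, |F·v|) = 1.07725.

yes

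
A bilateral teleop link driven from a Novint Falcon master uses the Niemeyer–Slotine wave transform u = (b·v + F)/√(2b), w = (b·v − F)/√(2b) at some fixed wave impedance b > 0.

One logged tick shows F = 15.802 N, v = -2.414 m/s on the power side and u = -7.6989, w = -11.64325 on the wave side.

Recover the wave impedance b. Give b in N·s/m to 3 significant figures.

b = 32.1 N·s/m

u + w = -19.3422;  u + w = √(2b)·v, so √(2b) = -19.3422/(-2.414) = 8.0125.
b = (√(2b))²/2 = 64.2000/2 = 32.1000.
(Check via u − w = 2F/√(2b): u − w = 3.9444, 2F/√(2b) = 3.9443.)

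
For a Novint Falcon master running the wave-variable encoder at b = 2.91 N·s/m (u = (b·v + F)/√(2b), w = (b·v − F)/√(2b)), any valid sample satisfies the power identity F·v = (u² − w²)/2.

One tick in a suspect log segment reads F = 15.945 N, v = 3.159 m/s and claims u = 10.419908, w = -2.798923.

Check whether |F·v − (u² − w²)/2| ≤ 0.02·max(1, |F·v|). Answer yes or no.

F·v = 15.945×3.159 = 50.370255 W.
(u² − w²)/2 = (108.574483 − 7.833970)/2 = 50.370256 W.
|Δ| = 0.000001;  2% of max(1, |F·v|) = 1.007405.

yes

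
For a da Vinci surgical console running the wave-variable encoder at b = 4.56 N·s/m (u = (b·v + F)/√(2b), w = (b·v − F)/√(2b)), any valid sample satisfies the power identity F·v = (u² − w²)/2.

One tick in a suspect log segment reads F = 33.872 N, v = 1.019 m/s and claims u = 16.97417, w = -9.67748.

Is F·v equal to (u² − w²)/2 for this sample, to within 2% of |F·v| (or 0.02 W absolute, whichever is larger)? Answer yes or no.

no

F·v = 33.872×1.019 = 34.51557 W.
(u² − w²)/2 = (288.12245 − 93.65362)/2 = 97.23441 W.
|Δ| = 62.71885;  2% of max(1, |F·v|) = 0.69031.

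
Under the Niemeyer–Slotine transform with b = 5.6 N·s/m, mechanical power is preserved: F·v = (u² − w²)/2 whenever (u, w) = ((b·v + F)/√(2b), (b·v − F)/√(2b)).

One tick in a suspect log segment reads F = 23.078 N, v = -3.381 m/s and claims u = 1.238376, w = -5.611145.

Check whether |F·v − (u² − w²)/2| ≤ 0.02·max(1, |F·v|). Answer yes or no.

F·v = 23.078×(-3.381) = -78.026718 W.
(u² − w²)/2 = (1.533575 − 31.484948)/2 = -14.975687 W.
|Δ| = 63.051031;  2% of max(1, |F·v|) = 1.560534.

no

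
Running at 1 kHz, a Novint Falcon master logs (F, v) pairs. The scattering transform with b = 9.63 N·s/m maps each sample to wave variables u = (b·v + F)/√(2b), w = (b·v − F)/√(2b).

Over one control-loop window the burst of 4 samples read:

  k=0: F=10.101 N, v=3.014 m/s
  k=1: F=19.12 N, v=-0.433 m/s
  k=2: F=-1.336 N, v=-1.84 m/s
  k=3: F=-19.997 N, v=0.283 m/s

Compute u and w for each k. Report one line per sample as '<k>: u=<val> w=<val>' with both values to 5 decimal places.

0: u=8.91529 w=4.31202
1: u=3.40658 w=-5.30686
2: u=-4.34196 w=-3.73311
3: u=-3.93557 w=5.17755

k=0: b·v=9.63×3.014=29.02482; √(2b)=4.38862; u=(29.02482+10.101)/4.38862=8.91529, w=(29.02482−10.101)/4.38862=4.31202
k=1: b·v=9.63×(-0.433)=-4.16979; √(2b)=4.38862; u=(-4.16979+19.12)/4.38862=3.40658, w=(-4.16979−19.12)/4.38862=-5.30686
k=2: b·v=9.63×(-1.84)=-17.71920; √(2b)=4.38862; u=(-17.71920+(-1.336))/4.38862=-4.34196, w=(-17.71920−(-1.336))/4.38862=-3.73311
k=3: b·v=9.63×0.283=2.72529; √(2b)=4.38862; u=(2.72529+(-19.997))/4.38862=-3.93557, w=(2.72529−(-19.997))/4.38862=5.17755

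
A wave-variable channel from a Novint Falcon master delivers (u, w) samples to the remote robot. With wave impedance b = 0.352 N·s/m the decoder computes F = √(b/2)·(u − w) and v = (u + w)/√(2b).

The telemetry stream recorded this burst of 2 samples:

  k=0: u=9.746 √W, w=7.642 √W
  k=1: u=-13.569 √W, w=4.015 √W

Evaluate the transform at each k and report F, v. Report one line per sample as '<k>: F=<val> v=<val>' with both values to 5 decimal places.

k=0: u−w=2.10400, u+w=17.38800; √(b/2)=0.41952, √(2b)=0.83905; F=0.41952×2.104=0.88268, v=17.38800/0.83905=20.72351
k=1: u−w=-17.58400, u+w=-9.55400; √(b/2)=0.41952, √(2b)=0.83905; F=0.41952×(-17.584)=-7.37690, v=-9.55400/0.83905=-11.38673

0: F=0.88268 v=20.72351
1: F=-7.37690 v=-11.38673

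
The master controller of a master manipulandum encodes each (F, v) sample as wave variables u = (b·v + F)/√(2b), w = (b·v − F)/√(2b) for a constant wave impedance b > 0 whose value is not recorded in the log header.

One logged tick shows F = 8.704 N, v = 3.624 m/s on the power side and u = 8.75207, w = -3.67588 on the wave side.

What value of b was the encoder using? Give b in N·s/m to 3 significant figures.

u + w = 5.0762;  u + w = √(2b)·v, so √(2b) = 5.0762/3.624 = 1.4007.
b = (√(2b))²/2 = 1.9620/2 = 0.9810.
(Check via u − w = 2F/√(2b): u − w = 12.4279, 2F/√(2b) = 12.4279.)

b = 0.981 N·s/m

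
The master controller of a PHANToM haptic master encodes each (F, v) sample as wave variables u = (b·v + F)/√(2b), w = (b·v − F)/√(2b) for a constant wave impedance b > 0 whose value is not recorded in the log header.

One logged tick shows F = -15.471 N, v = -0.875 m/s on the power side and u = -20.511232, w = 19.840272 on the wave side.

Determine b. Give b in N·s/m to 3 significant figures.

b = 0.294 N·s/m

u + w = -0.670960;  u + w = √(2b)·v, so √(2b) = -0.670960/(-0.875) = 0.766811.
b = (√(2b))²/2 = 0.588000/2 = 0.294000.
(Check via u − w = 2F/√(2b): u − w = -40.351504, 2F/√(2b) = -40.351511.)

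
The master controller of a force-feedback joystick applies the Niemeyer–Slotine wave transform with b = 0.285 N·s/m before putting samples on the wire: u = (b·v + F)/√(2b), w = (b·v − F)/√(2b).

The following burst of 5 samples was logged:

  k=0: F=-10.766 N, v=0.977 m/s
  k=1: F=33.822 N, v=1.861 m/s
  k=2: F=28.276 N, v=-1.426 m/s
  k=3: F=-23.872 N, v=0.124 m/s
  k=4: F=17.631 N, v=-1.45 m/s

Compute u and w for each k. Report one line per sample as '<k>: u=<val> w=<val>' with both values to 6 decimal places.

0: u=-13.891106 w=14.628725
1: u=45.500845 w=-44.095821
2: u=36.914174 w=-37.990780
3: u=-31.572427 w=31.666045
4: u=22.805467 w=-23.900193

k=0: b·v=0.285×0.977=0.278445; √(2b)=0.754983; u=(0.278445+(-10.766))/0.754983=-13.891106, w=(0.278445−(-10.766))/0.754983=14.628725
k=1: b·v=0.285×1.861=0.530385; √(2b)=0.754983; u=(0.530385+33.822)/0.754983=45.500845, w=(0.530385−33.822)/0.754983=-44.095821
k=2: b·v=0.285×(-1.426)=-0.406410; √(2b)=0.754983; u=(-0.406410+28.276)/0.754983=36.914174, w=(-0.406410−28.276)/0.754983=-37.990780
k=3: b·v=0.285×0.124=0.035340; √(2b)=0.754983; u=(0.035340+(-23.872))/0.754983=-31.572427, w=(0.035340−(-23.872))/0.754983=31.666045
k=4: b·v=0.285×(-1.45)=-0.413250; √(2b)=0.754983; u=(-0.413250+17.631)/0.754983=22.805467, w=(-0.413250−17.631)/0.754983=-23.900193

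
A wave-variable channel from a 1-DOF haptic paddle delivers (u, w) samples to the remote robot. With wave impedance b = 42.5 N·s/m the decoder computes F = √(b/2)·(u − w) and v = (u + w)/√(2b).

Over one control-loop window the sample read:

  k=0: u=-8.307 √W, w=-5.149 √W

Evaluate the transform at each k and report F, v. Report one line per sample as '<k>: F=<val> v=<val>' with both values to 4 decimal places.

0: F=-14.5577 v=-1.4595

k=0: u−w=-3.1580, u+w=-13.4560; √(b/2)=4.6098, √(2b)=9.2195; F=4.6098×(-3.158)=-14.5577, v=-13.4560/9.2195=-1.4595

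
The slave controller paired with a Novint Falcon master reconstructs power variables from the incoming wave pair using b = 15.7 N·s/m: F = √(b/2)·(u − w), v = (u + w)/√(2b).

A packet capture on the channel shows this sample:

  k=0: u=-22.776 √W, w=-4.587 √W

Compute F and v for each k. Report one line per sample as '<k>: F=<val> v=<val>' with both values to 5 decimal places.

k=0: u−w=-18.18900, u+w=-27.36300; √(b/2)=2.80179, √(2b)=5.60357; F=2.80179×(-18.189)=-50.96167, v=-27.36300/5.60357=-4.88314

0: F=-50.96167 v=-4.88314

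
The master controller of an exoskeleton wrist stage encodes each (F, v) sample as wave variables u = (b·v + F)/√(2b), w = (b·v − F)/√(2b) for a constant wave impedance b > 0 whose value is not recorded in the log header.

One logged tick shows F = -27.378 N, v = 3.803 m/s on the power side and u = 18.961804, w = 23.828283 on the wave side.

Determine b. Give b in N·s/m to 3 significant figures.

b = 63.3 N·s/m

u + w = 42.790087;  u + w = √(2b)·v, so √(2b) = 42.790087/3.803 = 11.251666.
b = (√(2b))²/2 = 126.599995/2 = 63.299997.
(Check via u − w = 2F/√(2b): u − w = -4.866479, 2F/√(2b) = -4.866479.)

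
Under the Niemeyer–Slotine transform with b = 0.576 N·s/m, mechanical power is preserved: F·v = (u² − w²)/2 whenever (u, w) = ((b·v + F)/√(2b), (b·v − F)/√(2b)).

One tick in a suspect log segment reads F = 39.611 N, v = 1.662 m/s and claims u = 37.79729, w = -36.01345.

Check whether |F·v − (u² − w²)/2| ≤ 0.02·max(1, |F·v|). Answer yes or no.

yes

F·v = 39.611×1.662 = 65.8335 W.
(u² − w²)/2 = (1428.6351 − 1296.9686)/2 = 65.8333 W.
|Δ| = 0.0002;  2% of max(1, |F·v|) = 1.3167.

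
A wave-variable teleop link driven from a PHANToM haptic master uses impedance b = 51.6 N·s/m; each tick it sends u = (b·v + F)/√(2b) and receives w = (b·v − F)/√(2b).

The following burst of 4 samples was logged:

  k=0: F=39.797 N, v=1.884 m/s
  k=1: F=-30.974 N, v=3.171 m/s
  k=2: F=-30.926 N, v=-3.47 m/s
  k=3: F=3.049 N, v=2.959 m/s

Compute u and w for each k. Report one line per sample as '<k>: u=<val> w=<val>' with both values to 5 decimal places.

0: u=13.48705 w=5.65202
1: u=13.05768 w=19.15568
2: u=-20.66969 w=-14.58114
3: u=15.32999 w=14.72972

k=0: b·v=51.6×1.884=97.21440; √(2b)=10.15874; u=(97.21440+39.797)/10.15874=13.48705, w=(97.21440−39.797)/10.15874=5.65202
k=1: b·v=51.6×3.171=163.62360; √(2b)=10.15874; u=(163.62360+(-30.974))/10.15874=13.05768, w=(163.62360−(-30.974))/10.15874=19.15568
k=2: b·v=51.6×(-3.47)=-179.05200; √(2b)=10.15874; u=(-179.05200+(-30.926))/10.15874=-20.66969, w=(-179.05200−(-30.926))/10.15874=-14.58114
k=3: b·v=51.6×2.959=152.68440; √(2b)=10.15874; u=(152.68440+3.049)/10.15874=15.32999, w=(152.68440−3.049)/10.15874=14.72972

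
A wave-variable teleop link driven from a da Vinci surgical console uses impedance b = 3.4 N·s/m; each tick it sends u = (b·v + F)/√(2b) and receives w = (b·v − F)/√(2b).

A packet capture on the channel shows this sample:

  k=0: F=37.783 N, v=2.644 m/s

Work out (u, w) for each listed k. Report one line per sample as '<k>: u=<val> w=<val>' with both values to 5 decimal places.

k=0: b·v=3.4×2.644=8.98960; √(2b)=2.60768; u=(8.98960+37.783)/2.60768=17.93647, w=(8.98960−37.783)/2.60768=-11.04176

0: u=17.93647 w=-11.04176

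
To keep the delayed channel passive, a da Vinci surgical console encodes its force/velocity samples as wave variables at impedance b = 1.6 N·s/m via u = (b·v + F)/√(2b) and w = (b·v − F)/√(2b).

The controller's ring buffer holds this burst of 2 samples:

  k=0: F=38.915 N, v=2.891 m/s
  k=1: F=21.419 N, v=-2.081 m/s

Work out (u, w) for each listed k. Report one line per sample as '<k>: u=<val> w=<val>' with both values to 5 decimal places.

k=0: b·v=1.6×2.891=4.62560; √(2b)=1.78885; u=(4.62560+38.915)/1.78885=24.33994, w=(4.62560−38.915)/1.78885=-19.16836
k=1: b·v=1.6×(-2.081)=-3.32960; √(2b)=1.78885; u=(-3.32960+21.419)/1.78885=10.11228, w=(-3.32960−21.419)/1.78885=-13.83489

0: u=24.33994 w=-19.16836
1: u=10.11228 w=-13.83489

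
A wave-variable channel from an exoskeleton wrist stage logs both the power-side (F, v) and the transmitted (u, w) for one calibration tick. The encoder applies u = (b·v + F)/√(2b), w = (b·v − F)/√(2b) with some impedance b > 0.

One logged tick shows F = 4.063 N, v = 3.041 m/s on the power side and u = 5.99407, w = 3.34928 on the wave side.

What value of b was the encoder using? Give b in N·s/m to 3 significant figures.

b = 4.72 N·s/m

u + w = 9.3433;  u + w = √(2b)·v, so √(2b) = 9.3433/3.041 = 3.0725.
b = (√(2b))²/2 = 9.4400/2 = 4.7200.
(Check via u − w = 2F/√(2b): u − w = 2.6448, 2F/√(2b) = 2.6448.)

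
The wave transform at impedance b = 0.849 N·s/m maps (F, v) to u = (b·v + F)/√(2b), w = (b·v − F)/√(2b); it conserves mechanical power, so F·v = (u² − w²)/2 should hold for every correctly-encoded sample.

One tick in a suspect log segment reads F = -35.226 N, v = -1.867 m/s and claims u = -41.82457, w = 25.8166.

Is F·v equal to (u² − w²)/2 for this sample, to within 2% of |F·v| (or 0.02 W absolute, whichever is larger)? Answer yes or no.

F·v = (-35.226)×(-1.867) = 65.76694 W.
(u² − w²)/2 = (1749.29466 − 666.49684)/2 = 541.39891 W.
|Δ| = 475.63197;  2% of max(1, |F·v|) = 1.31534.

no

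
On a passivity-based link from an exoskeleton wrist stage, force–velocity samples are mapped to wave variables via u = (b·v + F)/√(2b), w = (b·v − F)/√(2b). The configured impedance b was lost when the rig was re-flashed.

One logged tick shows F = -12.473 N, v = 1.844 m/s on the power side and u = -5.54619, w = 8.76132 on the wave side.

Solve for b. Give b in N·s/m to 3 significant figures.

b = 1.52 N·s/m

u + w = 3.2151;  u + w = √(2b)·v, so √(2b) = 3.2151/1.844 = 1.7436.
b = (√(2b))²/2 = 3.0400/2 = 1.5200.
(Check via u − w = 2F/√(2b): u − w = -14.3075, 2F/√(2b) = -14.3075.)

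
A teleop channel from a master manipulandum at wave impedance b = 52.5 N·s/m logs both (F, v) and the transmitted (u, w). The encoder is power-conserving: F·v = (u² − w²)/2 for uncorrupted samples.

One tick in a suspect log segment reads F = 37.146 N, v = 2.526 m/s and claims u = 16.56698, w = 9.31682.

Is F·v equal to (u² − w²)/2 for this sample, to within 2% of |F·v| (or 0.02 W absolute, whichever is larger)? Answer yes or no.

yes

F·v = 37.146×2.526 = 93.8308 W.
(u² − w²)/2 = (274.4648 − 86.8031)/2 = 93.8308 W.
|Δ| = 0.0000;  2% of max(1, |F·v|) = 1.8766.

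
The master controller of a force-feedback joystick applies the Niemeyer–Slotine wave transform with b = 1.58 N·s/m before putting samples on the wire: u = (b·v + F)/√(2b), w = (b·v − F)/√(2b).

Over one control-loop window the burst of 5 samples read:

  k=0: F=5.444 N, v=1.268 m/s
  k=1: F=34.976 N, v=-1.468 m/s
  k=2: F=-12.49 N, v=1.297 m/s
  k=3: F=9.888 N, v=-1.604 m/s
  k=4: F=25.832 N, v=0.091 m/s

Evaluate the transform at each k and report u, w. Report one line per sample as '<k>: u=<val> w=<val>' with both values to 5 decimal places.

k=0: b·v=1.58×1.268=2.00344; √(2b)=1.77764; u=(2.00344+5.444)/1.77764=4.18951, w=(2.00344−5.444)/1.77764=-1.93547
k=1: b·v=1.58×(-1.468)=-2.31944; √(2b)=1.77764; u=(-2.31944+34.976)/1.77764=18.37075, w=(-2.31944−34.976)/1.77764=-20.98032
k=2: b·v=1.58×1.297=2.04926; √(2b)=1.77764; u=(2.04926+(-12.49))/1.77764=-5.87338, w=(2.04926−(-12.49))/1.77764=8.17897
k=3: b·v=1.58×(-1.604)=-2.53432; √(2b)=1.77764; u=(-2.53432+9.888)/1.77764=4.13677, w=(-2.53432−9.888)/1.77764=-6.98810
k=4: b·v=1.58×0.091=0.14378; √(2b)=1.77764; u=(0.14378+25.832)/1.77764=14.61252, w=(0.14378−25.832)/1.77764=-14.45075

0: u=4.18951 w=-1.93547
1: u=18.37075 w=-20.98032
2: u=-5.87338 w=8.17897
3: u=4.13677 w=-6.98810
4: u=14.61252 w=-14.45075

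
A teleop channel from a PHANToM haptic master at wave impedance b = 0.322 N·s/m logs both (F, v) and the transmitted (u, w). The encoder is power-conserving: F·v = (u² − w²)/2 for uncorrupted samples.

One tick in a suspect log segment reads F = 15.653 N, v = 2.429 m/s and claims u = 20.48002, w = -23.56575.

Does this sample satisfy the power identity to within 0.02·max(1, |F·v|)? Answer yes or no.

no

F·v = 15.653×2.429 = 38.02114 W.
(u² − w²)/2 = (419.43122 − 555.34457)/2 = -67.95668 W.
|Δ| = 105.97781;  2% of max(1, |F·v|) = 0.76042.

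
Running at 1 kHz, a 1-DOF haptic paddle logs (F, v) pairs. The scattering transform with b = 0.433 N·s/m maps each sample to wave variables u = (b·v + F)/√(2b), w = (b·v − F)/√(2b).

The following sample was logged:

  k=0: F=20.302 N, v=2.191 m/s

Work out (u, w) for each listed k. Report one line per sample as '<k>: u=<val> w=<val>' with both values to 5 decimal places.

0: u=22.83570 w=-20.79678

k=0: b·v=0.433×2.191=0.94870; √(2b)=0.93059; u=(0.94870+20.302)/0.93059=22.83570, w=(0.94870−20.302)/0.93059=-20.79678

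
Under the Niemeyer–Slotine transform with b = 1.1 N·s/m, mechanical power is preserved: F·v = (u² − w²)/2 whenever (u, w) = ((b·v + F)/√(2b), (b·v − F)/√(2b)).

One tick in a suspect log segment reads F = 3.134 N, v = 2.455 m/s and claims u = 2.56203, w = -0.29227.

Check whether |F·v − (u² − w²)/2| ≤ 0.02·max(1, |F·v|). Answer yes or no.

F·v = 3.134×2.455 = 7.69397 W.
(u² − w²)/2 = (6.56400 − 0.08542)/2 = 3.23929 W.
|Δ| = 4.45468;  2% of max(1, |F·v|) = 0.15388.

no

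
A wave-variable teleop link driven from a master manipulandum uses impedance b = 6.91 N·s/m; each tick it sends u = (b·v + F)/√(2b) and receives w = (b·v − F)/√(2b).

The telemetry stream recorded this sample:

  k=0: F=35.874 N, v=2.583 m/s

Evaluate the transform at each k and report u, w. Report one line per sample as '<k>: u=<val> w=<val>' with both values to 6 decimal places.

k=0: b·v=6.91×2.583=17.848530; √(2b)=3.717526; u=(17.848530+35.874)/3.717526=14.451151, w=(17.848530−35.874)/3.717526=-4.848781

0: u=14.451151 w=-4.848781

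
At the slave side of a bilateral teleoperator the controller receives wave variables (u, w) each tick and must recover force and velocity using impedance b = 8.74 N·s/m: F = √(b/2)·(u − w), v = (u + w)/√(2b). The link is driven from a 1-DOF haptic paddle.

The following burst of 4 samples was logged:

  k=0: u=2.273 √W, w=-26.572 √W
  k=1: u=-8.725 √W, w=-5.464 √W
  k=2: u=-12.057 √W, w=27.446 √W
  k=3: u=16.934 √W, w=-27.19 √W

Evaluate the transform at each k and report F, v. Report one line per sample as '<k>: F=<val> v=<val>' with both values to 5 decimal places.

k=0: u−w=28.84500, u+w=-24.29900; √(b/2)=2.09045, √(2b)=4.18091; F=2.09045×28.845=60.29916, v=-24.29900/4.18091=-5.81189
k=1: u−w=-3.26100, u+w=-14.18900; √(b/2)=2.09045, √(2b)=4.18091; F=2.09045×(-3.261)=-6.81697, v=-14.18900/4.18091=-3.39376
k=2: u−w=-39.50300, u+w=15.38900; √(b/2)=2.09045, √(2b)=4.18091; F=2.09045×(-39.503)=-82.57922, v=15.38900/4.18091=3.68078
k=3: u−w=44.12400, u+w=-10.25600; √(b/2)=2.09045, √(2b)=4.18091; F=2.09045×44.124=92.23921, v=-10.25600/4.18091=-2.45306

0: F=60.29916 v=-5.81189
1: F=-6.81697 v=-3.39376
2: F=-82.57922 v=3.68078
3: F=92.23921 v=-2.45306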